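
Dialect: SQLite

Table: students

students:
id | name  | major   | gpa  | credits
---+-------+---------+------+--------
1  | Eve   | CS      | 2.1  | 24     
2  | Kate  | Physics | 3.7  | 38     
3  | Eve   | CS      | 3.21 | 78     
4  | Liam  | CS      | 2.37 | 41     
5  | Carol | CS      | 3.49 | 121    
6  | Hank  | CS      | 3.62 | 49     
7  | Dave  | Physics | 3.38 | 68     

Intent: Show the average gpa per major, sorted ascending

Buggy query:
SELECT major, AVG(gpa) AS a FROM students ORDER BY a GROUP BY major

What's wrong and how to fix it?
Bug: GROUP BY must precede ORDER BY

Fix: Move ORDER BY to the end, after GROUP BY

Corrected query:
SELECT major, AVG(gpa) AS a FROM students GROUP BY major ORDER BY a

Result:
major   | a    
--------+------
CS      | 2.958
Physics | 3.54 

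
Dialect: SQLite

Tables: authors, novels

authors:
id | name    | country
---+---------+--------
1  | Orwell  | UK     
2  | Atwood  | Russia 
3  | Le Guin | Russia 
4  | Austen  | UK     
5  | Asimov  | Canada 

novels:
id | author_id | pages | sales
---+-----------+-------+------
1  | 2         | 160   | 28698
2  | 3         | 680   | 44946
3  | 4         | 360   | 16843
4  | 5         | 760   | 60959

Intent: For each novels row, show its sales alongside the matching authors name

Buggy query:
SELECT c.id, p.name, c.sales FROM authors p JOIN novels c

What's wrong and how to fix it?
Bug: Missing join condition: each novels row is matched to all authors rows instead of just its own

Fix: Specify the join condition linking the foreign key to the parent id

Corrected query:
SELECT c.id, p.name, c.sales FROM authors p JOIN novels c ON c.author_id = p.id

Result:
id | name    | sales
---+---------+------
1  | Atwood  | 28698
2  | Le Guin | 44946
3  | Austen  | 16843
4  | Asimov  | 60959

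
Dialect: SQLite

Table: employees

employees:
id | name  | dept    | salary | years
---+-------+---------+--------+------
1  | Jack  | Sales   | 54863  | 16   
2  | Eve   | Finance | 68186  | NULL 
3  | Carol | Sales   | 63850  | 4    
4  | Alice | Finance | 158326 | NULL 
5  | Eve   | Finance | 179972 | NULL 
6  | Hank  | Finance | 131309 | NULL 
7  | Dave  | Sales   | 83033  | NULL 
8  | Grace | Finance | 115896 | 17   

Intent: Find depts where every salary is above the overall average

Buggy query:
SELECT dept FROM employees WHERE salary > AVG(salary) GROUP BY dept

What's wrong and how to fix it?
Bug: AVG() is an aggregate; it can't sit directly in WHERE

Fix: Use a subquery for AVG and a HAVING MIN(...) filter so the condition holds for every row in the group

Corrected query:
SELECT dept FROM employees GROUP BY dept HAVING MIN(salary) > (SELECT AVG(salary) FROM employees)

Result:
(no rows)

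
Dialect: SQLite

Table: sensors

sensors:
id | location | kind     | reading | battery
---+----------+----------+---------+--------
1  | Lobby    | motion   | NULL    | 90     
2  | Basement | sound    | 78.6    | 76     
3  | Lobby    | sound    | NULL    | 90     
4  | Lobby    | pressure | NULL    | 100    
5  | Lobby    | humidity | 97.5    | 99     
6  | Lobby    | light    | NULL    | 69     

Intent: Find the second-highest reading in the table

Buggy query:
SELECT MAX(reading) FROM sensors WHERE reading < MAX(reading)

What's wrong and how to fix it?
Bug: MAX(reading) on the right of the comparison is an aggregate-in-WHERE error

Fix: Put the inner MAX in a scalar subquery

Corrected query:
SELECT MAX(reading) FROM sensors WHERE reading < (SELECT MAX(reading) FROM sensors)

Result:
MAX(reading)
------------
78.6        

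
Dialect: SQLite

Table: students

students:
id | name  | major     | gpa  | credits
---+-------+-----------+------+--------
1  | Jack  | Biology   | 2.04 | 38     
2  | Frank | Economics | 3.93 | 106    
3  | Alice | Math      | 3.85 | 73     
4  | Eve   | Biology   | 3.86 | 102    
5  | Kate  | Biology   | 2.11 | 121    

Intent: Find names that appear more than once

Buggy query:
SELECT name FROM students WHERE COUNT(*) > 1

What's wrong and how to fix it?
Bug: COUNT(*) is an aggregate and cannot be used in WHERE

Fix: GROUP BY name, then filter groups with HAVING COUNT(*) > 1

Corrected query:
SELECT name FROM students GROUP BY name HAVING COUNT(*) > 1

Result:
(no rows)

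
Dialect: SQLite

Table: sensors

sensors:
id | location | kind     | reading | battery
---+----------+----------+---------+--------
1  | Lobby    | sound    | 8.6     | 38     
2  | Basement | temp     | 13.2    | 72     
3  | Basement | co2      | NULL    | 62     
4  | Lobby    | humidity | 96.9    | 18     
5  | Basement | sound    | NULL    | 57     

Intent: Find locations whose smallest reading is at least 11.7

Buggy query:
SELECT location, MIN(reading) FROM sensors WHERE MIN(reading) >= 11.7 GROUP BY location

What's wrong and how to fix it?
Bug: Aggregates like MIN are computed per group after WHERE runs

Fix: Use HAVING for the per-group MIN condition

Corrected query:
SELECT location, MIN(reading) FROM sensors GROUP BY location HAVING MIN(reading) >= 11.7

Result:
location | MIN(reading)
---------+-------------
Basement | 13.2        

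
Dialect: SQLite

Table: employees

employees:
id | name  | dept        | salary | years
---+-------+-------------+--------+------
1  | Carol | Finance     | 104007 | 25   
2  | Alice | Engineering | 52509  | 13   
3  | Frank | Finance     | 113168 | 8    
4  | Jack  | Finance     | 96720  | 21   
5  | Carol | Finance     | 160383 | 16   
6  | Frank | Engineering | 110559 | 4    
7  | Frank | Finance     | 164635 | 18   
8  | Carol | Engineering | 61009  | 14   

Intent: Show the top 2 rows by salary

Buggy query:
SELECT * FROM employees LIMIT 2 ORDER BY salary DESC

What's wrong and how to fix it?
Bug: LIMIT must come after ORDER BY

Fix: Sort with ORDER BY, then apply LIMIT

Corrected query:
SELECT * FROM employees ORDER BY salary DESC LIMIT 2

Result:
id | name  | dept    | salary | years
---+-------+---------+--------+------
7  | Frank | Finance | 164635 | 18   
5  | Carol | Finance | 160383 | 16   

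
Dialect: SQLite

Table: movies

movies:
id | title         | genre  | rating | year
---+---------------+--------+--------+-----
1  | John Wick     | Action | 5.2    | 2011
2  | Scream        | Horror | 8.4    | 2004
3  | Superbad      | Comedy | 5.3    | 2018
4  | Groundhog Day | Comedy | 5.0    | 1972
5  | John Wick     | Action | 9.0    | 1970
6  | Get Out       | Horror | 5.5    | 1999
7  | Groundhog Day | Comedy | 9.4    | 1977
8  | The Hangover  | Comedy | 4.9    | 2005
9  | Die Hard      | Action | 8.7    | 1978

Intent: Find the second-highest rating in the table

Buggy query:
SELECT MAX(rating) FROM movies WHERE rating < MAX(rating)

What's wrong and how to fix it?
Bug: The inner MAX is an aggregate inside WHERE, which is not allowed

Fix: Compute the overall MAX in a subquery, then take MAX of rows below it

Corrected query:
SELECT MAX(rating) FROM movies WHERE rating < (SELECT MAX(rating) FROM movies)

Result:
MAX(rating)
-----------
9          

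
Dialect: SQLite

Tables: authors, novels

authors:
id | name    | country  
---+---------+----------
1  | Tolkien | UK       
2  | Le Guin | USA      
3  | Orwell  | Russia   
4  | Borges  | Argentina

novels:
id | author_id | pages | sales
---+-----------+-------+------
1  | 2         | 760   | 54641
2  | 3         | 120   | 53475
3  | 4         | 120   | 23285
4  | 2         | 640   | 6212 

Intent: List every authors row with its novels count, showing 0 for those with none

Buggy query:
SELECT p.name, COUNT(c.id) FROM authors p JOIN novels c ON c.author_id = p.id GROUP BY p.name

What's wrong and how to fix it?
Bug: INNER JOIN drops authors rows that have no matching novels rows

Fix: Use LEFT JOIN so parents without children still appear (COUNT(c.id) gives 0)

Corrected query:
SELECT p.name, COUNT(c.id) FROM authors p LEFT JOIN novels c ON c.author_id = p.id GROUP BY p.name

Result:
name    | COUNT(c.id)
--------+------------
Borges  | 1          
Le Guin | 2          
Orwell  | 1          
Tolkien | 0          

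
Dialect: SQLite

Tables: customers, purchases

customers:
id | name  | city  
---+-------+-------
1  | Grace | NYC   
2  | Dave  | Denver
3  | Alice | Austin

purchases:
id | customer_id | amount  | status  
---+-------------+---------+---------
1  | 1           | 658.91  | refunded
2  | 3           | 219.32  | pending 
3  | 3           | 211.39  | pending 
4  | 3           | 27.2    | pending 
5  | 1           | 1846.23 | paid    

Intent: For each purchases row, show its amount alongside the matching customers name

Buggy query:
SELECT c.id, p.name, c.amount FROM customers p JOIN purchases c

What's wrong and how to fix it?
Bug: Missing join condition: each purchases row is matched to all customers rows instead of just its own

Fix: Specify the join condition linking the foreign key to the parent id

Corrected query:
SELECT c.id, p.name, c.amount FROM customers p JOIN purchases c ON c.customer_id = p.id

Result:
id | name  | amount 
---+-------+--------
1  | Grace | 658.91 
2  | Alice | 219.32 
3  | Alice | 211.39 
4  | Alice | 27.2   
5  | Grace | 1846.23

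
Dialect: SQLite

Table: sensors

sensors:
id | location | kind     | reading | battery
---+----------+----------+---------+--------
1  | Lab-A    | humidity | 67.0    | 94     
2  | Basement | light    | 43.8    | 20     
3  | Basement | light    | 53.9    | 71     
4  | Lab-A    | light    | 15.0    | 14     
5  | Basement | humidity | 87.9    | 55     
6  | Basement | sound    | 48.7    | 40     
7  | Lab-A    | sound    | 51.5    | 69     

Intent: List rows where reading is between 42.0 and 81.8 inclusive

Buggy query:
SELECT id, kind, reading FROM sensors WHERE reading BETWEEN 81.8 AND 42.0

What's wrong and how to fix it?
Bug: The bounds are reversed; BETWEEN a AND b requires a <= b to match anything

Fix: Write BETWEEN 42.0 AND 81.8

Corrected query:
SELECT id, kind, reading FROM sensors WHERE reading BETWEEN 42.0 AND 81.8

Result:
id | kind     | reading
---+----------+--------
1  | humidity | 67     
2  | light    | 43.8   
3  | light    | 53.9   
6  | sound    | 48.7   
7  | sound    | 51.5   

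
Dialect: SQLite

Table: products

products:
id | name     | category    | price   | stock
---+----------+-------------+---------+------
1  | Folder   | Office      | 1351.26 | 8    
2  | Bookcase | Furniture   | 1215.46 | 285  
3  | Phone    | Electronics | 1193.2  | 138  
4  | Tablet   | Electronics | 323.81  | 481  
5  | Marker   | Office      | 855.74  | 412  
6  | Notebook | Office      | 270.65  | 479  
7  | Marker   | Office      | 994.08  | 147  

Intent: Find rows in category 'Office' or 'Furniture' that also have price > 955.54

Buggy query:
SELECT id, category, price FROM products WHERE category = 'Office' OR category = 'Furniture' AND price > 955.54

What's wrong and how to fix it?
Bug: Without parentheses, AND is evaluated before OR, so the price filter only applies to the 'Furniture' branch

Fix: Add parentheses around the OR so the AND applies to both alternatives

Corrected query:
SELECT id, category, price FROM products WHERE (category = 'Office' OR category = 'Furniture') AND price > 955.54

Result:
id | category  | price  
---+-----------+--------
1  | Office    | 1351.26
2  | Furniture | 1215.46
7  | Office    | 994.08 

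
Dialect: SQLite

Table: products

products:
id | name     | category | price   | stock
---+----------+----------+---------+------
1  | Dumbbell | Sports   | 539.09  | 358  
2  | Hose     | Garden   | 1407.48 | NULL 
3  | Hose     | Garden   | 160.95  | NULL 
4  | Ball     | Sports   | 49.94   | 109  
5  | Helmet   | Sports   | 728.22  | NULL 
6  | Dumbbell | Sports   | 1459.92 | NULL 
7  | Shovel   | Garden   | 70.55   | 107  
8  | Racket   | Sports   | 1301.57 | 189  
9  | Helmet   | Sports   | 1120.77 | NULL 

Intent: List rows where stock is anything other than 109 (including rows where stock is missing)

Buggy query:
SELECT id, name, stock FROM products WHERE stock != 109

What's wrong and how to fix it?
Bug: 'stock != 109' is unknown when stock is NULL, so NULL rows are silently excluded

Fix: Handle NULL separately with IS NULL alongside the inequality

Corrected query:
SELECT id, name, stock FROM products WHERE stock != 109 OR stock IS NULL

Result:
id | name     | stock
---+----------+------
1  | Dumbbell | 358  
2  | Hose     | NULL 
3  | Hose     | NULL 
5  | Helmet   | NULL 
6  | Dumbbell | NULL 
7  | Shovel   | 107  
8  | Racket   | 189  
9  | Helmet   | NULL 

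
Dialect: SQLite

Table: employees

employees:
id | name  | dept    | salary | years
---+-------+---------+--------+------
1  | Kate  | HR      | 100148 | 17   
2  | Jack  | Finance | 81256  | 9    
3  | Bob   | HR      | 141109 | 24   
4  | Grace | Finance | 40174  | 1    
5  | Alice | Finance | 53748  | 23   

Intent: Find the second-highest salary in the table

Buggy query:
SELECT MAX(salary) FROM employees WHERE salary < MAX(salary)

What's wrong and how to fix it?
Bug: The inner MAX is an aggregate inside WHERE, which is not allowed

Fix: Put the inner MAX in a scalar subquery

Corrected query:
SELECT MAX(salary) FROM employees WHERE salary < (SELECT MAX(salary) FROM employees)

Result:
MAX(salary)
-----------
100148     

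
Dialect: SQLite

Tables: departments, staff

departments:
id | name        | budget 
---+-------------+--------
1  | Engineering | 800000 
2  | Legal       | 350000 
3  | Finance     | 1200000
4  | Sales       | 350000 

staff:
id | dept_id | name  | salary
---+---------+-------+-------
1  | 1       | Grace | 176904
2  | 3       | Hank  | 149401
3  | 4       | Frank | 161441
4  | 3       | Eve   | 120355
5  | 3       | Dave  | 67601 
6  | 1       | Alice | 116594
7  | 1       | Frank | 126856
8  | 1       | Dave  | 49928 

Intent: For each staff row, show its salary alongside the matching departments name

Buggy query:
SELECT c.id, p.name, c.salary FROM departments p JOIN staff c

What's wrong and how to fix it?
Bug: JOIN with no ON clause produces a cartesian product; every staff row pairs with every departments row

Fix: Specify the join condition linking the foreign key to the parent id

Corrected query:
SELECT c.id, p.name, c.salary FROM departments p JOIN staff c ON c.dept_id = p.id

Result:
id | name        | salary
---+-------------+-------
1  | Engineering | 176904
2  | Finance     | 149401
3  | Sales       | 161441
4  | Finance     | 120355
5  | Finance     | 67601 
6  | Engineering | 116594
7  | Engineering | 126856
8  | Engineering | 49928 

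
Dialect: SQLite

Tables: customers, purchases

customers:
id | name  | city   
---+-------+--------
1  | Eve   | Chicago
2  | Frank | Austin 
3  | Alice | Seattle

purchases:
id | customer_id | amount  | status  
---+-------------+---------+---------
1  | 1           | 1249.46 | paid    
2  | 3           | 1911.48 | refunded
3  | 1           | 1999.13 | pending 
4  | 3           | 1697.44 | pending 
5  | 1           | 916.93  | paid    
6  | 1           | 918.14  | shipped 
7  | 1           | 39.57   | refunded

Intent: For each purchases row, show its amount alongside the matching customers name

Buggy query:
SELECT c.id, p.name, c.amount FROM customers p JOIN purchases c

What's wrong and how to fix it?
Bug: Missing join condition: each purchases row is matched to all customers rows instead of just its own

Fix: Specify the join condition linking the foreign key to the parent id

Corrected query:
SELECT c.id, p.name, c.amount FROM customers p JOIN purchases c ON c.customer_id = p.id

Result:
id | name  | amount 
---+-------+--------
1  | Eve   | 1249.46
2  | Alice | 1911.48
3  | Eve   | 1999.13
4  | Alice | 1697.44
5  | Eve   | 916.93 
6  | Eve   | 918.14 
7  | Eve   | 39.57  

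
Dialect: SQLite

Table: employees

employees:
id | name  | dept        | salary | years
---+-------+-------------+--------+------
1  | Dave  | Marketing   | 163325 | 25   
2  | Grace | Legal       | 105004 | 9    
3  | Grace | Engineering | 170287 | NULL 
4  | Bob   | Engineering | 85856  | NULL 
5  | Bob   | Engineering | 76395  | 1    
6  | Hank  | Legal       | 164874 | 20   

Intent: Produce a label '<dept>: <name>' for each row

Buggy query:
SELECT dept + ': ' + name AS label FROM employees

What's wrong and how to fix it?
Bug: '+' is numeric addition; on text columns SQLite converts them to 0 instead of concatenating

Fix: Replace + with || to concatenate text

Corrected query:
SELECT dept || ': ' || name AS label FROM employees

Result:
label             
------------------
Marketing: Dave   
Legal: Grace      
Engineering: Grace
Engineering: Bob  
Engineering: Bob  
Legal: Hank       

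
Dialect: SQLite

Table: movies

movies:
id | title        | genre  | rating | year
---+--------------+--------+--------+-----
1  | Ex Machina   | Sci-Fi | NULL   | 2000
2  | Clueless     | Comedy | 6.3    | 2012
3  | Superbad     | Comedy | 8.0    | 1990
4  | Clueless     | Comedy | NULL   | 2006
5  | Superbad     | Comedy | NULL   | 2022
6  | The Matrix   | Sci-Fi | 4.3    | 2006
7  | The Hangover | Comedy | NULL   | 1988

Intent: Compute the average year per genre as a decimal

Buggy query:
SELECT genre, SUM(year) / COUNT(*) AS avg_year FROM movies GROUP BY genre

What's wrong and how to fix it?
Bug: SUM(year) and COUNT(*) are both integers; the division truncates the fractional part

Fix: Cast one side to REAL so the division keeps the fractional part

Corrected query:
SELECT genre, SUM(year) * 1.0 / COUNT(*) AS avg_year FROM movies GROUP BY genre

Result:
genre  | avg_year
-------+---------
Comedy | 2003.6  
Sci-Fi | 2003    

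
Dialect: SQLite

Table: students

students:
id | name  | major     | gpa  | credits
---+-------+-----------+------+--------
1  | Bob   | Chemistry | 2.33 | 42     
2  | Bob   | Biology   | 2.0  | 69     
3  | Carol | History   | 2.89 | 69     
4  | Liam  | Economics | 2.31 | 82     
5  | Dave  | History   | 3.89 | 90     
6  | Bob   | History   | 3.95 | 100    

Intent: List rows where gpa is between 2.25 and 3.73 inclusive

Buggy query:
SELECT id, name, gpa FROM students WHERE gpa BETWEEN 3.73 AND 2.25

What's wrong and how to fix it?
Bug: The bounds are reversed; BETWEEN a AND b requires a <= b to match anything

Fix: Write BETWEEN 2.25 AND 3.73

Corrected query:
SELECT id, name, gpa FROM students WHERE gpa BETWEEN 2.25 AND 3.73

Result:
id | name  | gpa 
---+-------+-----
1  | Bob   | 2.33
3  | Carol | 2.89
4  | Liam  | 2.31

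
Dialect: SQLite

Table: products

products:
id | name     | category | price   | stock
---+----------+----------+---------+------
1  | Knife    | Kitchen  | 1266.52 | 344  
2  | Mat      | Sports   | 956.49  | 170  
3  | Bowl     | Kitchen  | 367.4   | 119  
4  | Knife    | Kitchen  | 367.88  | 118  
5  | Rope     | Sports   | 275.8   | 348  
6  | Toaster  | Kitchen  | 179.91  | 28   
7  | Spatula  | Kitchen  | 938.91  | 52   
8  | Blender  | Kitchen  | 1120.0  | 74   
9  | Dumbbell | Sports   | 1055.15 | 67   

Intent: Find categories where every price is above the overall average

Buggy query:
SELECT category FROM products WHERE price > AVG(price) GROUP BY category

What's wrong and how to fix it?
Bug: AVG() is an aggregate; it can't sit directly in WHERE

Fix: Use a subquery for AVG and a HAVING MIN(...) filter so the condition holds for every row in the group

Corrected query:
SELECT category FROM products GROUP BY category HAVING MIN(price) > (SELECT AVG(price) FROM products)

Result:
(no rows)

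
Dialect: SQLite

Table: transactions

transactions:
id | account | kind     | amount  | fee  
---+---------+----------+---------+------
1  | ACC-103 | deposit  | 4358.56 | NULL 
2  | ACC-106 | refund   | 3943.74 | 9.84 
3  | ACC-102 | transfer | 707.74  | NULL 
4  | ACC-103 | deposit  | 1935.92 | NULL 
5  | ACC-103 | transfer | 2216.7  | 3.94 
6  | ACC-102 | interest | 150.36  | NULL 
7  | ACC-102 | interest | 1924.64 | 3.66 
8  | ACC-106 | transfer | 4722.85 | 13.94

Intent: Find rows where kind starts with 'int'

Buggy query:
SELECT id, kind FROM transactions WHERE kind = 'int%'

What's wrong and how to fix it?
Bug: '=' compares the literal string including the % character; pattern matching needs LIKE

Fix: Use LIKE for wildcard pattern matching

Corrected query:
SELECT id, kind FROM transactions WHERE kind LIKE 'int%'

Result:
id | kind    
---+---------
6  | interest
7  | interest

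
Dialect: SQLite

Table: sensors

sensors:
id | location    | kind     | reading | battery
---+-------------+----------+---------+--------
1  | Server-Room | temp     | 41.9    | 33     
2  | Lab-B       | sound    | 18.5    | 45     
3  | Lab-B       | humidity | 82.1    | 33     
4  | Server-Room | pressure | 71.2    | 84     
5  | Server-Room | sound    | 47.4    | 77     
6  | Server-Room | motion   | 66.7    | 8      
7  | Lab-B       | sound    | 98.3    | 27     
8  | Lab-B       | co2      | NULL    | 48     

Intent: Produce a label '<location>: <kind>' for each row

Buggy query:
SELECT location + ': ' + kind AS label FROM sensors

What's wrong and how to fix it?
Bug: SQLite uses || for string concatenation; + coerces text to numbers (yielding 0)

Fix: Use the || operator for string concatenation

Corrected query:
SELECT location || ': ' || kind AS label FROM sensors

Result:
label                
---------------------
Server-Room: temp    
Lab-B: sound         
Lab-B: humidity      
Server-Room: pressure
Server-Room: sound   
Server-Room: motion  
Lab-B: sound         
Lab-B: co2           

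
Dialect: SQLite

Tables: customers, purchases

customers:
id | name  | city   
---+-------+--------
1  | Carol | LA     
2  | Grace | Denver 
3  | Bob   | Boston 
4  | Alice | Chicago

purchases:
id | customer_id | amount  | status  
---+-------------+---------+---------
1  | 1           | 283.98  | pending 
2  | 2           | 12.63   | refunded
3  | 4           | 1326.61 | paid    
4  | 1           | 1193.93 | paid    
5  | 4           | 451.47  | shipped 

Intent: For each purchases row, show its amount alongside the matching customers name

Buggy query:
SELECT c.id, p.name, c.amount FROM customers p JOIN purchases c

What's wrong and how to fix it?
Bug: Missing join condition: each purchases row is matched to all customers rows instead of just its own

Fix: Add ON c.customer_id = p.id to the JOIN

Corrected query:
SELECT c.id, p.name, c.amount FROM customers p JOIN purchases c ON c.customer_id = p.id

Result:
id | name  | amount 
---+-------+--------
1  | Carol | 283.98 
2  | Grace | 12.63  
3  | Alice | 1326.61
4  | Carol | 1193.93
5  | Alice | 451.47 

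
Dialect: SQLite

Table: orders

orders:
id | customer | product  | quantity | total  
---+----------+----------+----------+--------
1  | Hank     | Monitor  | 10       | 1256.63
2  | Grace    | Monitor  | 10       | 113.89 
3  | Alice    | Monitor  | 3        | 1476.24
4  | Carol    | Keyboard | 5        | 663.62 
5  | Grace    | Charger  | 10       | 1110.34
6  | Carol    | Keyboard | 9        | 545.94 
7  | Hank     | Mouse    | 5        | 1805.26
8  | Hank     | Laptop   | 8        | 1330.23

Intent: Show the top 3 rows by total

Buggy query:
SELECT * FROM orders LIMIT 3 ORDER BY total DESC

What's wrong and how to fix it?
Bug: LIMIT must come after ORDER BY

Fix: Swap the clauses: ORDER BY first, then LIMIT

Corrected query:
SELECT * FROM orders ORDER BY total DESC LIMIT 3

Result:
id | customer | product | quantity | total  
---+----------+---------+----------+--------
7  | Hank     | Mouse   | 5        | 1805.26
3  | Alice    | Monitor | 3        | 1476.24
8  | Hank     | Laptop  | 8        | 1330.23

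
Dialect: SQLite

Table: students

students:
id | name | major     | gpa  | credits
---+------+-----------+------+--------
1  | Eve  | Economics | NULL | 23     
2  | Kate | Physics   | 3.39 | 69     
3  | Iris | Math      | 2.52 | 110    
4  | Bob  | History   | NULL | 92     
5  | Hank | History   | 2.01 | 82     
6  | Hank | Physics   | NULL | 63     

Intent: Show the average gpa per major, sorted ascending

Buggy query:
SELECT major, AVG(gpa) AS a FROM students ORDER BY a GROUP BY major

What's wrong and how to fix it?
Bug: ORDER BY appears before GROUP BY; SQL clause order requires GROUP BY first

Fix: Move ORDER BY to the end, after GROUP BY

Corrected query:
SELECT major, AVG(gpa) AS a FROM students GROUP BY major ORDER BY a

Result:
major     | a   
----------+-----
Economics | NULL
History   | 2.01
Math      | 2.52
Physics   | 3.39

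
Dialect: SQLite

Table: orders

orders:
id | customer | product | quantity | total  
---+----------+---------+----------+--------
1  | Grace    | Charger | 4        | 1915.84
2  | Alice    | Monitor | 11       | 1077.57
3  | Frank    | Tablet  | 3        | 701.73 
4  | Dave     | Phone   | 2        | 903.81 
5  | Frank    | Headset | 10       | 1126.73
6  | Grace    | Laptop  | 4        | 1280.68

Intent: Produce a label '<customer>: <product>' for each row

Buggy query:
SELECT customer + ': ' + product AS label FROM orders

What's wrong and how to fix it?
Bug: SQLite uses || for string concatenation; + coerces text to numbers (yielding 0)

Fix: Use the || operator for string concatenation

Corrected query:
SELECT customer || ': ' || product AS label FROM orders

Result:
label         
--------------
Grace: Charger
Alice: Monitor
Frank: Tablet 
Dave: Phone   
Frank: Headset
Grace: Laptop 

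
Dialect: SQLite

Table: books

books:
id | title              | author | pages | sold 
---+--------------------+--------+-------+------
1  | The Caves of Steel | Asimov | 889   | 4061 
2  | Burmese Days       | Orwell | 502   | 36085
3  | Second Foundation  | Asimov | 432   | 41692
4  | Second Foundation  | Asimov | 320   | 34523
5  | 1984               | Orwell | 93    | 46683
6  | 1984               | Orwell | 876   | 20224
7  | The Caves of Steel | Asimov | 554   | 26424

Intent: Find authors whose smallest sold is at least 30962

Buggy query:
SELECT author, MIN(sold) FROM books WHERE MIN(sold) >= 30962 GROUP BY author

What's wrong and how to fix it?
Bug: MIN() in WHERE is a misuse of aggregate

Fix: Replace WHERE with HAVING after the GROUP BY

Corrected query:
SELECT author, MIN(sold) FROM books GROUP BY author HAVING MIN(sold) >= 30962

Result:
(no rows)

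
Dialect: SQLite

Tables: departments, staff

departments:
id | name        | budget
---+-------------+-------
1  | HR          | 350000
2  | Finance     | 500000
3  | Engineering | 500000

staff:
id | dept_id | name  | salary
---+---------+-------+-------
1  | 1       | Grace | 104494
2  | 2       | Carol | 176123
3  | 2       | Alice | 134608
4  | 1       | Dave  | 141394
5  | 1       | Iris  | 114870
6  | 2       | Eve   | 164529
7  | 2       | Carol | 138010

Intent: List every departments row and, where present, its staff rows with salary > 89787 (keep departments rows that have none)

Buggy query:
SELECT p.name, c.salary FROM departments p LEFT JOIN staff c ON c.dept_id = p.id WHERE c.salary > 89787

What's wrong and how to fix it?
Bug: Filtering c.salary in WHERE discards the NULL rows produced by LEFT JOIN, turning it into an inner join

Fix: Put 'c.salary > 89787' in the JOIN's ON clause instead of WHERE

Corrected query:
SELECT p.name, c.salary FROM departments p LEFT JOIN staff c ON c.dept_id = p.id AND c.salary > 89787

Result:
name        | salary
------------+-------
HR          | 104494
HR          | 114870
HR          | 141394
Finance     | 134608
Finance     | 138010
Finance     | 164529
Finance     | 176123
Engineering | NULL  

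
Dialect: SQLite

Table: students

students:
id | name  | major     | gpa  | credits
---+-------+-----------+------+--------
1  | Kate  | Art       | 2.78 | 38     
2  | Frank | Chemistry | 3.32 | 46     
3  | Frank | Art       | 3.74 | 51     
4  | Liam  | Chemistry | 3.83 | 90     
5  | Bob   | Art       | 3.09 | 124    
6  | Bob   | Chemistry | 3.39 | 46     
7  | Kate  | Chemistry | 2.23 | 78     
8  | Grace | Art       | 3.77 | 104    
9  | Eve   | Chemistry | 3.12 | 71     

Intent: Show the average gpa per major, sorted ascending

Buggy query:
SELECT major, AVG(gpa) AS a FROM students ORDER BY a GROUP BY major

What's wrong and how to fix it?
Bug: ORDER BY appears before GROUP BY; SQL clause order requires GROUP BY first

Fix: Reorder: SELECT … FROM … GROUP BY … ORDER BY …

Corrected query:
SELECT major, AVG(gpa) AS a FROM students GROUP BY major ORDER BY a

Result:
major     | a    
----------+------
Chemistry | 3.178
Art       | 3.345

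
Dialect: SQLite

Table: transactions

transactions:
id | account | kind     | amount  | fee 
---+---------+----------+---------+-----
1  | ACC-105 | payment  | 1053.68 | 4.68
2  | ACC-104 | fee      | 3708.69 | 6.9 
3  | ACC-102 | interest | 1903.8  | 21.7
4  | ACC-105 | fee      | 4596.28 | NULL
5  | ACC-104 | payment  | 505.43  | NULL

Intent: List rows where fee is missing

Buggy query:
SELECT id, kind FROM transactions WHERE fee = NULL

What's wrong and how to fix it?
Bug: '= NULL' is always unknown in SQL three-valued logic, so no rows match

Fix: Replace '= NULL' with 'IS NULL'

Corrected query:
SELECT id, kind FROM transactions WHERE fee IS NULL

Result:
id | kind   
---+--------
4  | fee    
5  | payment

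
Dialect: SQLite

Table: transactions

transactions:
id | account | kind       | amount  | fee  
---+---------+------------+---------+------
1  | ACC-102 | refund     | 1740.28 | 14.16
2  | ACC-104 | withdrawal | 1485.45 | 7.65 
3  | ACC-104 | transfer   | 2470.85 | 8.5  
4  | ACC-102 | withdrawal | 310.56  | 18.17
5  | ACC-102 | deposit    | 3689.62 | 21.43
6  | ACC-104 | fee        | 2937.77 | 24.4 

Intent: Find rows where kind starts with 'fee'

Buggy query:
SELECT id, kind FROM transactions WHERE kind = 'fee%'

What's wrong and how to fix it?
Bug: Wildcards only work with LIKE; '=' treats '%' as a literal character

Fix: Replace '=' with LIKE so 'fee%' is treated as a pattern

Corrected query:
SELECT id, kind FROM transactions WHERE kind LIKE 'fee%'

Result:
id | kind
---+-----
6  | fee 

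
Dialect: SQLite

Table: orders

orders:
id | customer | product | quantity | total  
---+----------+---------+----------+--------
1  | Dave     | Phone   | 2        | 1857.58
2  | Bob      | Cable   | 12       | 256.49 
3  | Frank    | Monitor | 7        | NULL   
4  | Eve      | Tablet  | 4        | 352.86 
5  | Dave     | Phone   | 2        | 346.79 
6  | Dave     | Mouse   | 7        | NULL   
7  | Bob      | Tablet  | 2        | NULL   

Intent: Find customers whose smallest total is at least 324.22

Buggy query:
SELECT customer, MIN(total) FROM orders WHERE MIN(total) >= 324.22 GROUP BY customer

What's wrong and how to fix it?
Bug: MIN() in WHERE is a misuse of aggregate

Fix: Use HAVING for the per-group MIN condition

Corrected query:
SELECT customer, MIN(total) FROM orders GROUP BY customer HAVING MIN(total) >= 324.22

Result:
customer | MIN(total)
---------+-----------
Dave     | 346.79    
Eve      | 352.86    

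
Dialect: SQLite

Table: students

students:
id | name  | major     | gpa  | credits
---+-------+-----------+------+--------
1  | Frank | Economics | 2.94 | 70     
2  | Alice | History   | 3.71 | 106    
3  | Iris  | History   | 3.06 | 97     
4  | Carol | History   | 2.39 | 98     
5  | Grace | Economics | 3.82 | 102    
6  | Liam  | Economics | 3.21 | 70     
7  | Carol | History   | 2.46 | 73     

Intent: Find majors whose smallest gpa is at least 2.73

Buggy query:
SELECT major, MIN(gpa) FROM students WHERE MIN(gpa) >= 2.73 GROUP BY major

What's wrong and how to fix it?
Bug: MIN() in WHERE is a misuse of aggregate

Fix: Use HAVING for the per-group MIN condition

Corrected query:
SELECT major, MIN(gpa) FROM students GROUP BY major HAVING MIN(gpa) >= 2.73

Result:
major     | MIN(gpa)
----------+---------
Economics | 2.94    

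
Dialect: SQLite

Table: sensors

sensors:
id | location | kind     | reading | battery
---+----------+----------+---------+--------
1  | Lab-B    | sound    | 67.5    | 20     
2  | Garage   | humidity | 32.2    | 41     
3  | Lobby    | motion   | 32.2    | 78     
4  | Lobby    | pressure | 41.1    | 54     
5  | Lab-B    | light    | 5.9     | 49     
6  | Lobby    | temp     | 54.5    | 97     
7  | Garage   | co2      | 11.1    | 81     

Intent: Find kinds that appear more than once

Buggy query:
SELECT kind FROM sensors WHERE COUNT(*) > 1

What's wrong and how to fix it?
Bug: COUNT(*) is an aggregate and cannot be used in WHERE

Fix: GROUP BY kind, then filter groups with HAVING COUNT(*) > 1

Corrected query:
SELECT kind FROM sensors GROUP BY kind HAVING COUNT(*) > 1

Result:
(no rows)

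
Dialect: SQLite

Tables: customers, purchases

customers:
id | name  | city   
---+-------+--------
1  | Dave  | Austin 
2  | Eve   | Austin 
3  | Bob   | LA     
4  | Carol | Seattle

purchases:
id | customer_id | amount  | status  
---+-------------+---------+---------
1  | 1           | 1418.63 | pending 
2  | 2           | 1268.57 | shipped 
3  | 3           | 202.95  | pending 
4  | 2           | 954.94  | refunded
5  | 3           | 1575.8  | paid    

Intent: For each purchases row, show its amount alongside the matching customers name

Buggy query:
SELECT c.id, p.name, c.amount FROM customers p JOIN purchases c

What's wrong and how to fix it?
Bug: Missing join condition: each purchases row is matched to all customers rows instead of just its own

Fix: Add ON c.customer_id = p.id to the JOIN

Corrected query:
SELECT c.id, p.name, c.amount FROM customers p JOIN purchases c ON c.customer_id = p.id

Result:
id | name | amount 
---+------+--------
1  | Dave | 1418.63
2  | Eve  | 1268.57
3  | Bob  | 202.95 
4  | Eve  | 954.94 
5  | Bob  | 1575.8 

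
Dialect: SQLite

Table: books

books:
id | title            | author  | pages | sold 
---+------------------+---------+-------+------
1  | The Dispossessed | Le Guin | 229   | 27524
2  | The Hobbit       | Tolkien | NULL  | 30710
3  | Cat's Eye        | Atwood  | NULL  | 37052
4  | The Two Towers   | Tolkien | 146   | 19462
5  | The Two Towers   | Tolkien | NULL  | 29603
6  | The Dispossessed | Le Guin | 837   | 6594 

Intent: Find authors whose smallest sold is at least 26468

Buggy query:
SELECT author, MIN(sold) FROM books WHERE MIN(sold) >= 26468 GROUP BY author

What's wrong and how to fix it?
Bug: MIN() in WHERE is a misuse of aggregate

Fix: Use HAVING for the per-group MIN condition

Corrected query:
SELECT author, MIN(sold) FROM books GROUP BY author HAVING MIN(sold) >= 26468

Result:
author | MIN(sold)
-------+----------
Atwood | 37052    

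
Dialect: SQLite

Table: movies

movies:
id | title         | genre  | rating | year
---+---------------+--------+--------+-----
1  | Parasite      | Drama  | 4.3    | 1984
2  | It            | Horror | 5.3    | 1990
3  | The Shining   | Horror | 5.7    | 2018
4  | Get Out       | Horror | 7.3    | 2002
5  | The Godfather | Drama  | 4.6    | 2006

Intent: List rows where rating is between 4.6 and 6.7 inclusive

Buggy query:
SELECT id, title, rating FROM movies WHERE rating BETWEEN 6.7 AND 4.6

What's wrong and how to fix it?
Bug: BETWEEN expects the lower bound first; with 6.7 AND 4.6 the range is empty

Fix: Write BETWEEN 4.6 AND 6.7

Corrected query:
SELECT id, title, rating FROM movies WHERE rating BETWEEN 4.6 AND 6.7

Result:
id | title         | rating
---+---------------+-------
2  | It            | 5.3   
3  | The Shining   | 5.7   
5  | The Godfather | 4.6   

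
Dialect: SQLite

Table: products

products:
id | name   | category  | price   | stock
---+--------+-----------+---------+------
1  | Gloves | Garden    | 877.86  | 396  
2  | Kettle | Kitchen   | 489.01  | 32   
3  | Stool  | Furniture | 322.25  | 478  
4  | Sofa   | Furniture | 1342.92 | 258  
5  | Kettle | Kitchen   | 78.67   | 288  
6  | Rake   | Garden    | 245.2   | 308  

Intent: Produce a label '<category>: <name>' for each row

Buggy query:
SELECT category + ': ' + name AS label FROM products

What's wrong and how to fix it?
Bug: '+' is numeric addition; on text columns SQLite converts them to 0 instead of concatenating

Fix: Use the || operator for string concatenation

Corrected query:
SELECT category || ': ' || name AS label FROM products

Result:
label           
----------------
Garden: Gloves  
Kitchen: Kettle 
Furniture: Stool
Furniture: Sofa 
Kitchen: Kettle 
Garden: Rake    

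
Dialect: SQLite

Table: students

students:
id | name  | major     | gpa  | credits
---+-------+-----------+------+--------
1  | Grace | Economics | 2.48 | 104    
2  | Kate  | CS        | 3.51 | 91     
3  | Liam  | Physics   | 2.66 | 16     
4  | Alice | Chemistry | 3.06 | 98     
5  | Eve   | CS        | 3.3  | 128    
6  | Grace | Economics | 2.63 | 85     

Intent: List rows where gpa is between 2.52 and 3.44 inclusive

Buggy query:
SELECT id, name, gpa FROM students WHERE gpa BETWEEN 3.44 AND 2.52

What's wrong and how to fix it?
Bug: The bounds are reversed; BETWEEN a AND b requires a <= b to match anything

Fix: Write BETWEEN 2.52 AND 3.44

Corrected query:
SELECT id, name, gpa FROM students WHERE gpa BETWEEN 2.52 AND 3.44

Result:
id | name  | gpa 
---+-------+-----
3  | Liam  | 2.66
4  | Alice | 3.06
5  | Eve   | 3.3 
6  | Grace | 2.63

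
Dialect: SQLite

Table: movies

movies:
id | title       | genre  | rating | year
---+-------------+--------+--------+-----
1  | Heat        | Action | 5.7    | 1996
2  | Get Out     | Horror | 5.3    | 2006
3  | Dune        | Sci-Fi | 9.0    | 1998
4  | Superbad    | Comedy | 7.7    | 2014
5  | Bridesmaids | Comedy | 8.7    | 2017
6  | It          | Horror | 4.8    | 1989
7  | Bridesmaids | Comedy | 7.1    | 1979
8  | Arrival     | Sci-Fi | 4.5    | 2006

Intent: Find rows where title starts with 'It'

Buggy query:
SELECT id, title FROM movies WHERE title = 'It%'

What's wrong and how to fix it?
Bug: Wildcards only work with LIKE; '=' treats '%' as a literal character

Fix: Replace '=' with LIKE so 'It%' is treated as a pattern

Corrected query:
SELECT id, title FROM movies WHERE title LIKE 'It%'

Result:
id | title
---+------
6  | It   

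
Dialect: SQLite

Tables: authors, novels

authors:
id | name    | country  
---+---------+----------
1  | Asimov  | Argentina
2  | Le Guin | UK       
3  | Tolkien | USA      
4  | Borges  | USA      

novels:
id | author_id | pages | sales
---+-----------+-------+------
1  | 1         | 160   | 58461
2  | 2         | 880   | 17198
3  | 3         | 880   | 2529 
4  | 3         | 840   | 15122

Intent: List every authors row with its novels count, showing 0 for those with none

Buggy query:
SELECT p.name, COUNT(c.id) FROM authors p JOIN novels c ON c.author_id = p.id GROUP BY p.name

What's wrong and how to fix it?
Bug: INNER JOIN drops authors rows that have no matching novels rows

Fix: Use LEFT JOIN so parents without children still appear (COUNT(c.id) gives 0)

Corrected query:
SELECT p.name, COUNT(c.id) FROM authors p LEFT JOIN novels c ON c.author_id = p.id GROUP BY p.name

Result:
name    | COUNT(c.id)
--------+------------
Asimov  | 1          
Borges  | 0          
Le Guin | 1          
Tolkien | 2          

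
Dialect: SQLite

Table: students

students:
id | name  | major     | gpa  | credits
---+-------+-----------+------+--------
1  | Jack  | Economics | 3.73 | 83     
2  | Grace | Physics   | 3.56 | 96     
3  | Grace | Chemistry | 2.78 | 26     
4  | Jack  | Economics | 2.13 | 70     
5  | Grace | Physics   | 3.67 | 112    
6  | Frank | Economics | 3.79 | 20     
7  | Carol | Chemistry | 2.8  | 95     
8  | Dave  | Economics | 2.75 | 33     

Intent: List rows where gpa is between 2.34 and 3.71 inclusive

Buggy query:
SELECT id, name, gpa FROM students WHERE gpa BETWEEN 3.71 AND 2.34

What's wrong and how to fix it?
Bug: BETWEEN expects the lower bound first; with 3.71 AND 2.34 the range is empty

Fix: Swap the bounds so the smaller value comes first

Corrected query:
SELECT id, name, gpa FROM students WHERE gpa BETWEEN 2.34 AND 3.71

Result:
id | name  | gpa 
---+-------+-----
2  | Grace | 3.56
3  | Grace | 2.78
5  | Grace | 3.67
7  | Carol | 2.8 
8  | Dave  | 2.75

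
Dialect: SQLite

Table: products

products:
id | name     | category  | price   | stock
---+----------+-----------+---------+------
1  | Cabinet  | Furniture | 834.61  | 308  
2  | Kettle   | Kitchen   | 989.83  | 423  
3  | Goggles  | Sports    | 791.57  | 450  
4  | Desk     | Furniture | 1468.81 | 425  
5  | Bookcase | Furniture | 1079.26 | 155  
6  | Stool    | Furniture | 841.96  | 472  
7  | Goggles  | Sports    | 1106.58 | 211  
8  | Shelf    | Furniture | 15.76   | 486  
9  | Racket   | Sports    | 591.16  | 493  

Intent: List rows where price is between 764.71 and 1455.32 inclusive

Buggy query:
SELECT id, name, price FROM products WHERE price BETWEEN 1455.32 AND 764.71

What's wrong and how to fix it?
Bug: The bounds are reversed; BETWEEN a AND b requires a <= b to match anything

Fix: Write BETWEEN 764.71 AND 1455.32

Corrected query:
SELECT id, name, price FROM products WHERE price BETWEEN 764.71 AND 1455.32

Result:
id | name     | price  
---+----------+--------
1  | Cabinet  | 834.61 
2  | Kettle   | 989.83 
3  | Goggles  | 791.57 
5  | Bookcase | 1079.26
6  | Stool    | 841.96 
7  | Goggles  | 1106.58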